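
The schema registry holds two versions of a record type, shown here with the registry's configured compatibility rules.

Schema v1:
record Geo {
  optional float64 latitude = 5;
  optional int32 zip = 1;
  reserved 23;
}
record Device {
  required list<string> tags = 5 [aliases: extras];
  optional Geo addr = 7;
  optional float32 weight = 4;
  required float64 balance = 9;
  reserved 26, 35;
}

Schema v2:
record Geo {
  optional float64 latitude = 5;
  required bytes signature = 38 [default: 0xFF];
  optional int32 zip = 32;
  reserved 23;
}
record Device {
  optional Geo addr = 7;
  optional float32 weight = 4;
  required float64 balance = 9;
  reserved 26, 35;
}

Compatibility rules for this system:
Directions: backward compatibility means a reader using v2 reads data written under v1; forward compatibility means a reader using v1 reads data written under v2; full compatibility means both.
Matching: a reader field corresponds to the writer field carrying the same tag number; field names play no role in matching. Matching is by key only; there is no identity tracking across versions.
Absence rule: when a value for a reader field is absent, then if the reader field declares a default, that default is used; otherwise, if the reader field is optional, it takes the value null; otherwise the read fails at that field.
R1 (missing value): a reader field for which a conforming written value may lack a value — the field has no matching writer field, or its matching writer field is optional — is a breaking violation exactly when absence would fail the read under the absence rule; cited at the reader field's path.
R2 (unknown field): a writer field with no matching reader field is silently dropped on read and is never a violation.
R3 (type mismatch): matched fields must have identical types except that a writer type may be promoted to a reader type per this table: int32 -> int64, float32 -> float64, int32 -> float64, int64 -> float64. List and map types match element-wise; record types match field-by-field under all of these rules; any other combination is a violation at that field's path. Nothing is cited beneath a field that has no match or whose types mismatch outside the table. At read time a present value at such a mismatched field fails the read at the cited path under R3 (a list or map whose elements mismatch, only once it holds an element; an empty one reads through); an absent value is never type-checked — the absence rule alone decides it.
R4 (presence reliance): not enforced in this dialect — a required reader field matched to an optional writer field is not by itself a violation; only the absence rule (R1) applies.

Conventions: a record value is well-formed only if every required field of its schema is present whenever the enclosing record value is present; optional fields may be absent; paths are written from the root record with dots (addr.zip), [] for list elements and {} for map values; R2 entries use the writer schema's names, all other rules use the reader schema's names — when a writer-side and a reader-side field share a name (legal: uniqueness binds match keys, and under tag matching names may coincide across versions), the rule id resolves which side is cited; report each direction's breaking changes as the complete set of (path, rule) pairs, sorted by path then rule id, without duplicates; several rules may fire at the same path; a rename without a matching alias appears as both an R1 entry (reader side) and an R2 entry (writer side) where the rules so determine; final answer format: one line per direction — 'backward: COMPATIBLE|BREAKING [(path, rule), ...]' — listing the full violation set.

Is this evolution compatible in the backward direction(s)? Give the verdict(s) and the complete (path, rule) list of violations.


each type pair in Device: writer, then reader
checking backward for Device: reader v2 against writer v1:
  addr: paired with writer addr (Geo -> Geo; writer optional)
  weight: paired with writer weight (float32 -> float32; writer optional)
  balance: paired with writer balance (float64 -> float64; writer required)
  tags (writer side), unknown to reader
  addr.latitude: paired with writer addr.latitude (float64 -> float64; writer optional)
  addr.signature: no writer match
  addr.zip: no writer match
  addr.zip (writer side), unknown to reader
  => backward: COMPATIBLE
remaining Device differences; none change what is asked:
  removed field tags from record Device -> fires only in the forward direction of Device, which is not asked here
  added field signature to record Geo: required bytes, tag 38, default 0xFF (in v2 it sits immediately before zip) -> inert for the asked Device verdict: nothing fires
  field zip in record Geo: tag 1 changed to 32 -> inert for the asked Device verdict: nothing fires

backward: COMPATIBLE []


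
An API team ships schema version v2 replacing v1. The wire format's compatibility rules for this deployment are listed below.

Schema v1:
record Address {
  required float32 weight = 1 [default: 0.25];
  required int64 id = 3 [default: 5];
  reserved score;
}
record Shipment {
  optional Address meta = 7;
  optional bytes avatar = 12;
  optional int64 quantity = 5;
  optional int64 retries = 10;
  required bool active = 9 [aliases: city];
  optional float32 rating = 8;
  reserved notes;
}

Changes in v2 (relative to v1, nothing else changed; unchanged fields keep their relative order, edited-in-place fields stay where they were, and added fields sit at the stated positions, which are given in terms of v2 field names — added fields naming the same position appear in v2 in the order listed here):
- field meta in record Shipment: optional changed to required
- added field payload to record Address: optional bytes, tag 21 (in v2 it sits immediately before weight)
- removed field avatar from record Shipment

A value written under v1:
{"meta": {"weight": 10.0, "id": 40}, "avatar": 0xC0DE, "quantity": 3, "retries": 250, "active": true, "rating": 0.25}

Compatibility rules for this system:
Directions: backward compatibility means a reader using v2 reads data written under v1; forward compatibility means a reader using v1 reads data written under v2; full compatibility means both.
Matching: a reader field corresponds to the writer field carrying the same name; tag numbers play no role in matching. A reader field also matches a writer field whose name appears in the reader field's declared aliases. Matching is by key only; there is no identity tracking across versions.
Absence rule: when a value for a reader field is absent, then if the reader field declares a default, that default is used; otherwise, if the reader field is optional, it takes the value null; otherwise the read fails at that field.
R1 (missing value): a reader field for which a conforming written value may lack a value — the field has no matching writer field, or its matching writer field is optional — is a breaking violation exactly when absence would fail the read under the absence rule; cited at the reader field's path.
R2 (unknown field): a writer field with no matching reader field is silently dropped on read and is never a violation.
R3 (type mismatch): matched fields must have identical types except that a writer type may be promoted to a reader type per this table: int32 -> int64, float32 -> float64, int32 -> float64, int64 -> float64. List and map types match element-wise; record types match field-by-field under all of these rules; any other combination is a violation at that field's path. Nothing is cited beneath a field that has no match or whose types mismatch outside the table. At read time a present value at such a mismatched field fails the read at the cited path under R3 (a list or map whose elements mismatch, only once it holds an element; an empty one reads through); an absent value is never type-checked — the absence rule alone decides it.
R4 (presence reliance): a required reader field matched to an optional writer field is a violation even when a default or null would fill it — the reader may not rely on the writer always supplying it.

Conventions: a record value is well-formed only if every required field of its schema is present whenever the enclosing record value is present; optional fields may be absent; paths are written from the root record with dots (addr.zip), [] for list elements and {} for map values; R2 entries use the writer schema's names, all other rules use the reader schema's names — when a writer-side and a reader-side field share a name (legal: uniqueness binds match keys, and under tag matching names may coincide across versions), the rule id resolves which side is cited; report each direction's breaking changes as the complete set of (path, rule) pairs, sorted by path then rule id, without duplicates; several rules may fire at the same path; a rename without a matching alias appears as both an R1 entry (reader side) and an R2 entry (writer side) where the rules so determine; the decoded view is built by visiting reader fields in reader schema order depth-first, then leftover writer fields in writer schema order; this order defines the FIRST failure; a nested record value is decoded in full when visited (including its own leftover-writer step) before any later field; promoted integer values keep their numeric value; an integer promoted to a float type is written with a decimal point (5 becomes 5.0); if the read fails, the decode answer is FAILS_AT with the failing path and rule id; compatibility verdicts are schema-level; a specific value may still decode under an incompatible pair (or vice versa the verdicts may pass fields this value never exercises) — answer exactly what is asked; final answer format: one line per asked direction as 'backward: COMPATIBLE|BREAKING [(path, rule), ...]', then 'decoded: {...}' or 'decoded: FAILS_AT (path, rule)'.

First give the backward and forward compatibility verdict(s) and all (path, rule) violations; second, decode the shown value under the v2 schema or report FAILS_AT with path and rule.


each type pair in Shipment: writer, then reader
backward for Shipment (reader v2, writer v1):
  writer optional, Address -> Address: reader meta maps from writer meta
  writer optional, int64 -> int64: reader quantity maps from writer quantity
  writer optional, int64 -> int64: reader retries maps from writer retries
  writer required, bool -> bool: reader active maps from writer active
  writer optional, float32 -> float32: reader rating maps from writer rating
  leftover writer field: avatar
  meta.payload: no writer-side match
  writer required, float32 -> float32: reader meta.weight maps from writer meta.weight
  writer required, int64 -> int64: reader meta.id maps from writer meta.id
  R1 fires at meta
  R4 fires at meta
  => backward verdict for Shipment: BREAKING, 2 violation(s)
forward for Shipment (reader v1, writer v2):
  writer required, Address -> Address: reader meta maps from writer meta
  avatar: no writer-side match
  writer optional, int64 -> int64: reader quantity maps from writer quantity
  writer optional, int64 -> int64: reader retries maps from writer retries
  writer required, bool -> bool: reader active maps from writer active
  writer optional, float32 -> float32: reader rating maps from writer rating
  writer required, float32 -> float32: reader meta.weight maps from writer meta.weight
  writer required, int64 -> int64: reader meta.id maps from writer meta.id
  leftover writer field: meta.payload
  => no violations; forward on Shipment: COMPATIBLE
decode (reader v2):
  meta.payload := null (not supplied -> null)
  meta.weight := 10.0
  meta.id := 40
  quantity := 3
  retries := 250
  active := true
  rating := 0.25
  writer avatar: unmatched, discarded
  => decoded: {"meta": {"payload": null, "weight": 10.0, "id": 40}, "quantity": 3, "retries": 250, "active": true, "rating": 0.25}

backward: BREAKING [(meta, R1), (meta, R4)]; forward: COMPATIBLE []; decoded: {"meta": {"payload": null, "weight": 10.0, "id": 40}, "quantity": 3, "retries": 250, "active": true, "rating": 0.25}


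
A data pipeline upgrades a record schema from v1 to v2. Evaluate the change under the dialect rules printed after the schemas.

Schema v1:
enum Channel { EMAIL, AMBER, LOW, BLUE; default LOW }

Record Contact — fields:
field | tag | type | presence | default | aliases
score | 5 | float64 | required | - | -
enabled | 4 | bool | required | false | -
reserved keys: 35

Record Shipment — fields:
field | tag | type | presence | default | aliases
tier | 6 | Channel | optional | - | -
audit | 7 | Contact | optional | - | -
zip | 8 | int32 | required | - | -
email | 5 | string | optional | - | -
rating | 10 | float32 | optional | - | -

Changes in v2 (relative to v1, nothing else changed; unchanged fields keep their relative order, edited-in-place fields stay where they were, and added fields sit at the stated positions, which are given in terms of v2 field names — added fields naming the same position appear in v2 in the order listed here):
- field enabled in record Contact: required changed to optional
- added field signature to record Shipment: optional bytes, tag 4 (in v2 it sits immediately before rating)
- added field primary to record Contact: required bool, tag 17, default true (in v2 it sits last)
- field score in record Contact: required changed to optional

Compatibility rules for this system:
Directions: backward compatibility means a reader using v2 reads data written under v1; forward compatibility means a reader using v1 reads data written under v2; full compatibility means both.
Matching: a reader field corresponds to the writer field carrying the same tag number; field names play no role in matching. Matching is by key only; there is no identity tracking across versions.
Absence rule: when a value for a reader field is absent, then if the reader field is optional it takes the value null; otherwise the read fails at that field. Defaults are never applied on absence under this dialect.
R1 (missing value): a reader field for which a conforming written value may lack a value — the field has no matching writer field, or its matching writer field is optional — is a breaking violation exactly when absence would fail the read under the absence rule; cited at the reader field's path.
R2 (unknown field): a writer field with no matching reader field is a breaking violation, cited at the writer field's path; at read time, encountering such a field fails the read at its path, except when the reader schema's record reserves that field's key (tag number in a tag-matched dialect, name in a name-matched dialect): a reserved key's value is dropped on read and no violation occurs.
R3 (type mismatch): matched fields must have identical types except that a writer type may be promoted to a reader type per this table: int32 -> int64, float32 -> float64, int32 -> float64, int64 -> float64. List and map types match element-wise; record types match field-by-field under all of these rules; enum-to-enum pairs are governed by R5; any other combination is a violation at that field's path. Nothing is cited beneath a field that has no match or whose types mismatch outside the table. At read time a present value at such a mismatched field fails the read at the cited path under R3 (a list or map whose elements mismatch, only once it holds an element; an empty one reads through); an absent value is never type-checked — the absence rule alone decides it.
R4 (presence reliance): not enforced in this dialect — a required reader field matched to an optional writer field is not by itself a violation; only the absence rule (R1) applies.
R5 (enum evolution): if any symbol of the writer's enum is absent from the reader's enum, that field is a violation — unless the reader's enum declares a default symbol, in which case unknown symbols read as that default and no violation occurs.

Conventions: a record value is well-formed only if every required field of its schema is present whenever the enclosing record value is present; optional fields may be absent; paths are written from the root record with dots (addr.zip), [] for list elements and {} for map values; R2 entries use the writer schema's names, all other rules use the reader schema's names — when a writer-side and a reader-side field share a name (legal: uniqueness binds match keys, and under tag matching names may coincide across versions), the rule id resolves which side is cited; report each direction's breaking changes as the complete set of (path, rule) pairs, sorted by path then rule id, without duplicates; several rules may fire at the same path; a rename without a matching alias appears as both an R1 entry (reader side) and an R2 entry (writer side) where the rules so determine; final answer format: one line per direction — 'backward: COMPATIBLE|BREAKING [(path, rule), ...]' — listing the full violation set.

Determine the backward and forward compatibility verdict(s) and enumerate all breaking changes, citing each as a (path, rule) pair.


backward: BREAKING [(audit.primary, R1)]; forward: BREAKING [(audit.enabled, R1), (audit.primary, R2), (audit.score, R1), (signature, R2)]

in Shipment below, arrows point writer -> reader
backward analysis of Shipment with v2 as reader and v1 as writer:
  Channel -> Channel, writer optional: tier aligns to tier
  Contact -> Contact, writer optional: audit aligns to audit
  int32 -> int32, writer required: zip aligns to zip
  string -> string, writer optional: email aligns to email
  signature has no writer counterpart
  float32 -> float32, writer optional: rating aligns to rating
  float64 -> float64, writer required: audit.score aligns to audit.score
  bool -> bool, writer required: audit.enabled aligns to audit.enabled
  audit.primary has no writer counterpart
  rule R1 violated at audit.primary
  backward on Shipment therefore BREAKING (1)
forward analysis of Shipment with v1 as reader and v2 as writer:
  Channel -> Channel, writer optional: tier aligns to tier
  Contact -> Contact, writer optional: audit aligns to audit
  int32 -> int32, writer required: zip aligns to zip
  string -> string, writer optional: email aligns to email
  float32 -> float32, writer optional: rating aligns to rating
  signature (writer side), unknown to reader
  float64 -> float64, writer optional: audit.score aligns to audit.score
  bool -> bool, writer optional: audit.enabled aligns to audit.enabled
  audit.primary (writer side), unknown to reader
  rule R1 violated at audit.enabled
  rule R2 violated at audit.primary
  rule R1 violated at audit.score
  rule R2 violated at signature
  forward on Shipment therefore BREAKING (4)


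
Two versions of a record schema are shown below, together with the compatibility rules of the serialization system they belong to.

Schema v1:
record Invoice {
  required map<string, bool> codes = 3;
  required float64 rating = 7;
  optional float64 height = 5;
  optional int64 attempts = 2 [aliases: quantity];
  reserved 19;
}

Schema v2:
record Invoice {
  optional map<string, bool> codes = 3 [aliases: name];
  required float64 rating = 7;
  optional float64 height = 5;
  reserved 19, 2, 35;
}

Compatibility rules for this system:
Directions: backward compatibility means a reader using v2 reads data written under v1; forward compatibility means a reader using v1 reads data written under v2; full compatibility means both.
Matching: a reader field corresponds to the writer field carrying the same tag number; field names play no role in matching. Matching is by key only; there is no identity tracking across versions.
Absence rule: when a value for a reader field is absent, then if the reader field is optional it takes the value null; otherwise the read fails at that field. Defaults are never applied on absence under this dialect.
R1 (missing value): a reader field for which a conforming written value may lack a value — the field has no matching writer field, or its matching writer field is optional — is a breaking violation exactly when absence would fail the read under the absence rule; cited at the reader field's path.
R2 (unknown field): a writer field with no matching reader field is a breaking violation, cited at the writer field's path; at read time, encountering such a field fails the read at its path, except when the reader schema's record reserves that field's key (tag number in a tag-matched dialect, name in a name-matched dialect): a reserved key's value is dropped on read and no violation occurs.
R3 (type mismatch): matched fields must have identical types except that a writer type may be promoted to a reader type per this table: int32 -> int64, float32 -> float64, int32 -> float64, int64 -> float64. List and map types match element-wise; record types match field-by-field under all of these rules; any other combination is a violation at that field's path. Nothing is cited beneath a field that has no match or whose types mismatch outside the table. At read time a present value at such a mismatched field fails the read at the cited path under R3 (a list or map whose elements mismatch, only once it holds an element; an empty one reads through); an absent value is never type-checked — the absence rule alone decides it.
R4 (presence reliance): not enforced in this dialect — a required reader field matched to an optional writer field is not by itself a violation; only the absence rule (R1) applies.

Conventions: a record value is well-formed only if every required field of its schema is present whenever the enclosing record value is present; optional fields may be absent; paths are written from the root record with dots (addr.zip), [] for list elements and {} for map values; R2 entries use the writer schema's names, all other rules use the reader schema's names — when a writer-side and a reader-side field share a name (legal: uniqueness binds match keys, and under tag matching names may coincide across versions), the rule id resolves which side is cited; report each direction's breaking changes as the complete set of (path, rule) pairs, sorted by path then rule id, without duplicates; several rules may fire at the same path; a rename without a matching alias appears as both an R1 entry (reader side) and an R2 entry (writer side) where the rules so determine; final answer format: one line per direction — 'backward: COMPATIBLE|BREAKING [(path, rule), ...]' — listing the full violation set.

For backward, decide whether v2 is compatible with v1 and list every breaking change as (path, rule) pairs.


each type pair in Invoice: writer, then reader
checking backward for Invoice: reader v2 against writer v1:
  codes <- codes (map<string, bool> -> map<string, bool>, writer required)
  rating <- rating (float64 -> float64, writer required)
  height <- height (float64 -> float64, writer optional)
  writer field attempts has no reader counterpart
  => backward verdict for Invoice: COMPATIBLE, no violations
diffs on Invoice not affecting the asked answer:
  field codes in record Invoice: required changed to optional -> its effect on Invoice is confined to the forward direction, not asked
  removed field attempts from record Invoice (its key 2 joins the reserved list) -> no rule fires on it in Invoice's dialect; the asked verdict holds

backward: COMPATIBLE []


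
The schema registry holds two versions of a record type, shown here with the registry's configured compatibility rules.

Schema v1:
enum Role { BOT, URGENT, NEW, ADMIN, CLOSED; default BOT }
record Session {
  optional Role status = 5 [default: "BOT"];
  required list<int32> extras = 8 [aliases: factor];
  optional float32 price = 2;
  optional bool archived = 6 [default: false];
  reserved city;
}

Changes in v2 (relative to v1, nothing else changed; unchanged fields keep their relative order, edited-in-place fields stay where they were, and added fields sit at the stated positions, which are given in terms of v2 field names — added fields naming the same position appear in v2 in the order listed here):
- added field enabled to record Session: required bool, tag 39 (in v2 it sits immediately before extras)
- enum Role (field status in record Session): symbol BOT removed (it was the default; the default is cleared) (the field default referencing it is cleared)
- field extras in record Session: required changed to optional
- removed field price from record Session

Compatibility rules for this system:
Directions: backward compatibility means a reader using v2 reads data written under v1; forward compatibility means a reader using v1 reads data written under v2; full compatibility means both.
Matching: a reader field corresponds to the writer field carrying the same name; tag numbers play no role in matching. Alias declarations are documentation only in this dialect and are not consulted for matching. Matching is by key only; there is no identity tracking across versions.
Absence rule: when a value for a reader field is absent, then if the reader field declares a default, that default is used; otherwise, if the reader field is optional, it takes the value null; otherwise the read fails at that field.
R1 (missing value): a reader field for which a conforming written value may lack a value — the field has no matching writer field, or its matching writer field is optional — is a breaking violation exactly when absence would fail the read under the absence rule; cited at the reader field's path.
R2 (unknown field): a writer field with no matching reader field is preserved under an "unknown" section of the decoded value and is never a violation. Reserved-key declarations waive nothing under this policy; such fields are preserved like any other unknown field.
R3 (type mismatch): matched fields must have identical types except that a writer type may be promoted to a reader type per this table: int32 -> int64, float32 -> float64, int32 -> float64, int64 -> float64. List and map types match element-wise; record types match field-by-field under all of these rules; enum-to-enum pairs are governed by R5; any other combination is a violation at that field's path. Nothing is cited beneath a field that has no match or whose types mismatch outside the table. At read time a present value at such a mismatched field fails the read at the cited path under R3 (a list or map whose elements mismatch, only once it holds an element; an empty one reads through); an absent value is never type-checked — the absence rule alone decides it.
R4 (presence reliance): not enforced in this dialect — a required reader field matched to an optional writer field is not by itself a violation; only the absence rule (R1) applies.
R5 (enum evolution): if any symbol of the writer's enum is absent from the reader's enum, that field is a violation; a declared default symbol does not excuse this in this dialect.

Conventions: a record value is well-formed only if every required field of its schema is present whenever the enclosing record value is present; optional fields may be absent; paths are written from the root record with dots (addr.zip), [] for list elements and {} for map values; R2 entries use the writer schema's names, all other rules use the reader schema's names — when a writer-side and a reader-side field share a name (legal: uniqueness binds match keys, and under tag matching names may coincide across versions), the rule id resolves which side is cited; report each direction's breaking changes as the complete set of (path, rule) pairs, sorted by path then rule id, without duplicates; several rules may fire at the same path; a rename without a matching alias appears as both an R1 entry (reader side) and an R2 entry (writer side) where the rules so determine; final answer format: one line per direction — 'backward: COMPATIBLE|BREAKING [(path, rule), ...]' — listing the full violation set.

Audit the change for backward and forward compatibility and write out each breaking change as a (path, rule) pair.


backward: BREAKING [(enabled, R1), (status, R5)]; forward: BREAKING [(extras, R1)]

in Session below, arrows point writer -> reader
checking backward for Session: reader v2 against writer v1:
  status <- status (Role -> Role, writer optional)
  no writer field matches reader enabled
  extras <- extras (list<int32> -> list<int32>, writer required)
  archived <- archived (bool -> bool, writer optional)
  price (writer side), unknown to reader
  R1 fires at enabled
  R5 fires at status
  => backward: BREAKING (2)
checking forward for Session: reader v1 against writer v2:
  status <- status (Role -> Role, writer optional)
  extras <- extras (list<int32> -> list<int32>, writer optional)
  no writer field matches reader price
  archived <- archived (bool -> bool, writer optional)
  enabled (writer side), unknown to reader
  R1 fires at extras
  => forward: BREAKING (1)


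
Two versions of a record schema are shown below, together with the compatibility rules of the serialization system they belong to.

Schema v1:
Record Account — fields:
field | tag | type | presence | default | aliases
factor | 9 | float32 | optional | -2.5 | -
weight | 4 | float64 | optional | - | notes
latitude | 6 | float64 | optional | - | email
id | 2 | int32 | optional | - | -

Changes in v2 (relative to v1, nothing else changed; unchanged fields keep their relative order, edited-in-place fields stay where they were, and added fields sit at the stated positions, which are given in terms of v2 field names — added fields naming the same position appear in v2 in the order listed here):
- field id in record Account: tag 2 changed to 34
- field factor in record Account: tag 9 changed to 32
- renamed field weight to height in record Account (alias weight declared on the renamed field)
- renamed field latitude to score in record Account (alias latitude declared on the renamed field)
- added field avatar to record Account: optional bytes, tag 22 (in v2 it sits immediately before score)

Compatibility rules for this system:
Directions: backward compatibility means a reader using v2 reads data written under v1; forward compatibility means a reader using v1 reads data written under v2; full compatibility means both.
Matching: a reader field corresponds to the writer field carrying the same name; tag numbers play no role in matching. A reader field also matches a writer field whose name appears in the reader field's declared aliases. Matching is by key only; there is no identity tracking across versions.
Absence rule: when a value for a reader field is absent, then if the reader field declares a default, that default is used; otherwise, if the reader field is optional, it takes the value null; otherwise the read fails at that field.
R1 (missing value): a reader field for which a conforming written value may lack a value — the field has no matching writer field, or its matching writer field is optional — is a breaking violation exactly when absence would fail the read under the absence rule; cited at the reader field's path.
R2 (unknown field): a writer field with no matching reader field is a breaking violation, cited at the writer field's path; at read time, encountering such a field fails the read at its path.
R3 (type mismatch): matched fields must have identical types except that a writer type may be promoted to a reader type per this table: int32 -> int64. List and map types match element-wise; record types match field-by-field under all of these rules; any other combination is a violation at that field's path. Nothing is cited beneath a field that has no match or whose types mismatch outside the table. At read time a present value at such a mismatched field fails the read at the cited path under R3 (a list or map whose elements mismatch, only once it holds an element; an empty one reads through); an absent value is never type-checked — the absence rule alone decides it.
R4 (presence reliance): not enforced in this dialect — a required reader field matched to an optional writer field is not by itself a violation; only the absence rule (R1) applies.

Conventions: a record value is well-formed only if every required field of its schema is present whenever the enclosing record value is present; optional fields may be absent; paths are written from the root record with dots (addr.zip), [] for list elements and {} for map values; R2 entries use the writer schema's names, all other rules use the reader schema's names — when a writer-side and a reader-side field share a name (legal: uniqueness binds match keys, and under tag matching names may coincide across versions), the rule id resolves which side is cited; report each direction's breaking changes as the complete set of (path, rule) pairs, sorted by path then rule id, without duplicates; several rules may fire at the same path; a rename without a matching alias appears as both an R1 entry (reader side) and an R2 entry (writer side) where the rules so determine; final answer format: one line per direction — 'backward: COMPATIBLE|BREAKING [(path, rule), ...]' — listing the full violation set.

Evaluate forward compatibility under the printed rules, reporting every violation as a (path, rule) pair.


forward: BREAKING [(avatar, R2), (height, R2), (score, R2)]

each type pair in Account: writer, then reader
forward pass over Account, reader schema v1, writer schema v2:
  factor: paired with writer factor (float32 -> float32; writer optional)
  no writer field matches reader weight
  no writer field matches reader latitude
  id: paired with writer id (int32 -> int32; writer optional)
  leftover writer field: height
  leftover writer field: avatar
  leftover writer field: score
  rule R2 violated at avatar
  rule R2 violated at height
  rule R2 violated at score
  => forward verdict for Account: BREAKING, 3 violation(s)
ruling out the remaining Account differences:
  field id in record Account: tag 2 changed to 34 -> no rule fires on it in Account's dialect; the asked verdict holds
  field factor in record Account: tag 9 changed to 32 -> no rule fires on it in Account's dialect; the asked verdict holds


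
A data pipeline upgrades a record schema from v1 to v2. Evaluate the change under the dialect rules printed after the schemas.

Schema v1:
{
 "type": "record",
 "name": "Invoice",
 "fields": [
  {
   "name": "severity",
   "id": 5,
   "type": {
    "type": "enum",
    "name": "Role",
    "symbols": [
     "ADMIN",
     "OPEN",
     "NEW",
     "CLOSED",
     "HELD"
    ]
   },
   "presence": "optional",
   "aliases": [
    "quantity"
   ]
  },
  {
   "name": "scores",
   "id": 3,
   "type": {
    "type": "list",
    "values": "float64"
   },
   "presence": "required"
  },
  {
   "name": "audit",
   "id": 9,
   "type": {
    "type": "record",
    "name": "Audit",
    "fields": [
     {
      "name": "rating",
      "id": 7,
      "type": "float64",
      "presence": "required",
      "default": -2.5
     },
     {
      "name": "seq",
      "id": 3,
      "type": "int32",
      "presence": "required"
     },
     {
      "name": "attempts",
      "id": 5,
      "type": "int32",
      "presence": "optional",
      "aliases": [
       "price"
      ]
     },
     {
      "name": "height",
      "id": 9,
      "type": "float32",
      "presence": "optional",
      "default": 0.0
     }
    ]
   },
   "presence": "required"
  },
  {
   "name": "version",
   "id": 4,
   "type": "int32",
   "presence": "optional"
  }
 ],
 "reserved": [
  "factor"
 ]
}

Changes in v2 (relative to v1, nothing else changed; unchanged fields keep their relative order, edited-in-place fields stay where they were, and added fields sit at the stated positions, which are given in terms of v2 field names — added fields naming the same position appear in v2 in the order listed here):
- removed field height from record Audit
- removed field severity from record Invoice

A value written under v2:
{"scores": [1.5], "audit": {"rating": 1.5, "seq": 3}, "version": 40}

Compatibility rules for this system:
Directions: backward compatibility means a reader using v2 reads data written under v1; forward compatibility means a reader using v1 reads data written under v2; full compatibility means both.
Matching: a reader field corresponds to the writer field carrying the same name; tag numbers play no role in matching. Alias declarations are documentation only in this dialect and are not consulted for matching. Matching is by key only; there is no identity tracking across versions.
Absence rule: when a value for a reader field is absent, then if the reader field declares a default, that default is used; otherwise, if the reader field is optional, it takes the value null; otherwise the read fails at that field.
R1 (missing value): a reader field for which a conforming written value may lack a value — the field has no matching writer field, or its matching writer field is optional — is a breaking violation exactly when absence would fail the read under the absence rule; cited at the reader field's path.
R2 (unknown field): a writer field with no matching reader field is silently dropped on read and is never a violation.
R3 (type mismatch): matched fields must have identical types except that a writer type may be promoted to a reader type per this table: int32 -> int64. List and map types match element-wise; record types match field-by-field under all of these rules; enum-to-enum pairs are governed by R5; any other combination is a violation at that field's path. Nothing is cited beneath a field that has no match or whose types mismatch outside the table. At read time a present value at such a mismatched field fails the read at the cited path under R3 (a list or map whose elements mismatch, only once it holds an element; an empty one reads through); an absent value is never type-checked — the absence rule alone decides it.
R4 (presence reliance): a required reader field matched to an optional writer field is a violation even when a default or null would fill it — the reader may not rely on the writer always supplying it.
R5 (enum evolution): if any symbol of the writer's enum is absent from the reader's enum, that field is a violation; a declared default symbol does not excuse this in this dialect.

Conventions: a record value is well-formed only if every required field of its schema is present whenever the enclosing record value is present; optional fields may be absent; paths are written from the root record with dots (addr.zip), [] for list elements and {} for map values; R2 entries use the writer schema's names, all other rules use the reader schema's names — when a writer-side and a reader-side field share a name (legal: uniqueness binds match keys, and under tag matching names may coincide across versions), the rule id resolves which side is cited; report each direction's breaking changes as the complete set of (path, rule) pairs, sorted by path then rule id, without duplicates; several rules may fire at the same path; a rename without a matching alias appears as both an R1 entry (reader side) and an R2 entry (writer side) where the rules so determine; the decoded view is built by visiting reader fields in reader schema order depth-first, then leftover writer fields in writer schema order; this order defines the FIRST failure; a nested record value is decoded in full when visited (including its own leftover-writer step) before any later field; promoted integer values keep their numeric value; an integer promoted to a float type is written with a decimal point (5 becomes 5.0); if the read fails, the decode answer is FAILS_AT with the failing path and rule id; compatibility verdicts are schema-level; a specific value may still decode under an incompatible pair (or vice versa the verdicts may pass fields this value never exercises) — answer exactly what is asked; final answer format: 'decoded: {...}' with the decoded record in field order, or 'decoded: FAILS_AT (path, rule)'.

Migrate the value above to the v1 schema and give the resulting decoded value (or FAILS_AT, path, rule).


the writer's type comes first in each Invoice pair
decode (reader v1):
  severity := null (missing; optional => null)
  scores := [1.5]
  audit.rating := 1.5
  audit.seq := 3
  audit.attempts := null (missing; optional => null)
  audit.height := 0.0 (missing; default applied)
  version := 40
  => decoded: {"severity": null, "scores": [1.5], "audit": {"rating": 1.5, "seq": 3, "attempts": null, "height": 0.0}, "version": 40}
checking off the Invoice differences that do not matter here:
  removed field height from record Audit -> triggers nothing under the printed rules; the Invoice answer is the same either way
  removed field severity from record Invoice -> triggers nothing under the printed rules; the Invoice answer is the same either way

decoded: {"severity": null, "scores": [1.5], "audit": {"rating": 1.5, "seq": 3, "attempts": null, "height": 0.0}, "version": 40}
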